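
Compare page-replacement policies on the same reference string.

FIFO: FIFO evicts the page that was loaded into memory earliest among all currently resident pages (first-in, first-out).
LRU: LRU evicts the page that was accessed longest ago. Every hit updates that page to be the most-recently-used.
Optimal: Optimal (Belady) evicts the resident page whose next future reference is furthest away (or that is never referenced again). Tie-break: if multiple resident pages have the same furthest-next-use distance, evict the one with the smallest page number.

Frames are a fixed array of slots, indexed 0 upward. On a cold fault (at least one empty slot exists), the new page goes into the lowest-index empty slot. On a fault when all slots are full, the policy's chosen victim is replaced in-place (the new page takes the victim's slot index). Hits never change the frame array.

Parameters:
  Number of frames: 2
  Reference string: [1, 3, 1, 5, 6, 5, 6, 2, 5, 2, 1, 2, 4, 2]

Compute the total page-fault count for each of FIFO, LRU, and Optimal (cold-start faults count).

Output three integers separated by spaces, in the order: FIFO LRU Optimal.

--- FIFO ---
  step 0: ref 1 -> FAULT, frames=[1,-] (faults so far: 1)
  step 1: ref 3 -> FAULT, frames=[1,3] (faults so far: 2)
  step 2: ref 1 -> HIT, frames=[1,3] (faults so far: 2)
  step 3: ref 5 -> FAULT, evict 1, frames=[5,3] (faults so far: 3)
  step 4: ref 6 -> FAULT, evict 3, frames=[5,6] (faults so far: 4)
  step 5: ref 5 -> HIT, frames=[5,6] (faults so far: 4)
  step 6: ref 6 -> HIT, frames=[5,6] (faults so far: 4)
  step 7: ref 2 -> FAULT, evict 5, frames=[2,6] (faults so far: 5)
  step 8: ref 5 -> FAULT, evict 6, frames=[2,5] (faults so far: 6)
  step 9: ref 2 -> HIT, frames=[2,5] (faults so far: 6)
  step 10: ref 1 -> FAULT, evict 2, frames=[1,5] (faults so far: 7)
  step 11: ref 2 -> FAULT, evict 5, frames=[1,2] (faults so far: 8)
  step 12: ref 4 -> FAULT, evict 1, frames=[4,2] (faults so far: 9)
  step 13: ref 2 -> HIT, frames=[4,2] (faults so far: 9)
  FIFO total faults: 9
--- LRU ---
  step 0: ref 1 -> FAULT, frames=[1,-] (faults so far: 1)
  step 1: ref 3 -> FAULT, frames=[1,3] (faults so far: 2)
  step 2: ref 1 -> HIT, frames=[1,3] (faults so far: 2)
  step 3: ref 5 -> FAULT, evict 3, frames=[1,5] (faults so far: 3)
  step 4: ref 6 -> FAULT, evict 1, frames=[6,5] (faults so far: 4)
  step 5: ref 5 -> HIT, frames=[6,5] (faults so far: 4)
  step 6: ref 6 -> HIT, frames=[6,5] (faults so far: 4)
  step 7: ref 2 -> FAULT, evict 5, frames=[6,2] (faults so far: 5)
  step 8: ref 5 -> FAULT, evict 6, frames=[5,2] (faults so far: 6)
  step 9: ref 2 -> HIT, frames=[5,2] (faults so far: 6)
  step 10: ref 1 -> FAULT, evict 5, frames=[1,2] (faults so far: 7)
  step 11: ref 2 -> HIT, frames=[1,2] (faults so far: 7)
  step 12: ref 4 -> FAULT, evict 1, frames=[4,2] (faults so far: 8)
  step 13: ref 2 -> HIT, frames=[4,2] (faults so far: 8)
  LRU total faults: 8
--- Optimal ---
  step 0: ref 1 -> FAULT, frames=[1,-] (faults so far: 1)
  step 1: ref 3 -> FAULT, frames=[1,3] (faults so far: 2)
  step 2: ref 1 -> HIT, frames=[1,3] (faults so far: 2)
  step 3: ref 5 -> FAULT, evict 3, frames=[1,5] (faults so far: 3)
  step 4: ref 6 -> FAULT, evict 1, frames=[6,5] (faults so far: 4)
  step 5: ref 5 -> HIT, frames=[6,5] (faults so far: 4)
  step 6: ref 6 -> HIT, frames=[6,5] (faults so far: 4)
  step 7: ref 2 -> FAULT, evict 6, frames=[2,5] (faults so far: 5)
  step 8: ref 5 -> HIT, frames=[2,5] (faults so far: 5)
  step 9: ref 2 -> HIT, frames=[2,5] (faults so far: 5)
  step 10: ref 1 -> FAULT, evict 5, frames=[2,1] (faults so far: 6)
  step 11: ref 2 -> HIT, frames=[2,1] (faults so far: 6)
  step 12: ref 4 -> FAULT, evict 1, frames=[2,4] (faults so far: 7)
  step 13: ref 2 -> HIT, frames=[2,4] (faults so far: 7)
  Optimal total faults: 7

Answer: 9 8 7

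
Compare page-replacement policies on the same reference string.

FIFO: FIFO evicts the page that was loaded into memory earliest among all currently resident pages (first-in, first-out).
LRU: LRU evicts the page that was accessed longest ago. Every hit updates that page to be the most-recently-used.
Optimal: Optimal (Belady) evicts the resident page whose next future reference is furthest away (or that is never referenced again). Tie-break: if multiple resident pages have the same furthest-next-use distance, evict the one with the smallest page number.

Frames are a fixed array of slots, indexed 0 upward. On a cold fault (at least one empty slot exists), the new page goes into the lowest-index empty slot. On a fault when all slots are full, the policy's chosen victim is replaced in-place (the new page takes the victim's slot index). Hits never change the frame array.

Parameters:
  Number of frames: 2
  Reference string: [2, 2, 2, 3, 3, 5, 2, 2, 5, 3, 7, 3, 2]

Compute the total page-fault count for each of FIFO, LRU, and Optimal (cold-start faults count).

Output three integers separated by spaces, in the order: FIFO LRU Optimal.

--- FIFO ---
  step 0: ref 2 -> FAULT, frames=[2,-] (faults so far: 1)
  step 1: ref 2 -> HIT, frames=[2,-] (faults so far: 1)
  step 2: ref 2 -> HIT, frames=[2,-] (faults so far: 1)
  step 3: ref 3 -> FAULT, frames=[2,3] (faults so far: 2)
  step 4: ref 3 -> HIT, frames=[2,3] (faults so far: 2)
  step 5: ref 5 -> FAULT, evict 2, frames=[5,3] (faults so far: 3)
  step 6: ref 2 -> FAULT, evict 3, frames=[5,2] (faults so far: 4)
  step 7: ref 2 -> HIT, frames=[5,2] (faults so far: 4)
  step 8: ref 5 -> HIT, frames=[5,2] (faults so far: 4)
  step 9: ref 3 -> FAULT, evict 5, frames=[3,2] (faults so far: 5)
  step 10: ref 7 -> FAULT, evict 2, frames=[3,7] (faults so far: 6)
  step 11: ref 3 -> HIT, frames=[3,7] (faults so far: 6)
  step 12: ref 2 -> FAULT, evict 3, frames=[2,7] (faults so far: 7)
  FIFO total faults: 7
--- LRU ---
  step 0: ref 2 -> FAULT, frames=[2,-] (faults so far: 1)
  step 1: ref 2 -> HIT, frames=[2,-] (faults so far: 1)
  step 2: ref 2 -> HIT, frames=[2,-] (faults so far: 1)
  step 3: ref 3 -> FAULT, frames=[2,3] (faults so far: 2)
  step 4: ref 3 -> HIT, frames=[2,3] (faults so far: 2)
  step 5: ref 5 -> FAULT, evict 2, frames=[5,3] (faults so far: 3)
  step 6: ref 2 -> FAULT, evict 3, frames=[5,2] (faults so far: 4)
  step 7: ref 2 -> HIT, frames=[5,2] (faults so far: 4)
  step 8: ref 5 -> HIT, frames=[5,2] (faults so far: 4)
  step 9: ref 3 -> FAULT, evict 2, frames=[5,3] (faults so far: 5)
  step 10: ref 7 -> FAULT, evict 5, frames=[7,3] (faults so far: 6)
  step 11: ref 3 -> HIT, frames=[7,3] (faults so far: 6)
  step 12: ref 2 -> FAULT, evict 7, frames=[2,3] (faults so far: 7)
  LRU total faults: 7
--- Optimal ---
  step 0: ref 2 -> FAULT, frames=[2,-] (faults so far: 1)
  step 1: ref 2 -> HIT, frames=[2,-] (faults so far: 1)
  step 2: ref 2 -> HIT, frames=[2,-] (faults so far: 1)
  step 3: ref 3 -> FAULT, frames=[2,3] (faults so far: 2)
  step 4: ref 3 -> HIT, frames=[2,3] (faults so far: 2)
  step 5: ref 5 -> FAULT, evict 3, frames=[2,5] (faults so far: 3)
  step 6: ref 2 -> HIT, frames=[2,5] (faults so far: 3)
  step 7: ref 2 -> HIT, frames=[2,5] (faults so far: 3)
  step 8: ref 5 -> HIT, frames=[2,5] (faults so far: 3)
  step 9: ref 3 -> FAULT, evict 5, frames=[2,3] (faults so far: 4)
  step 10: ref 7 -> FAULT, evict 2, frames=[7,3] (faults so far: 5)
  step 11: ref 3 -> HIT, frames=[7,3] (faults so far: 5)
  step 12: ref 2 -> FAULT, evict 3, frames=[7,2] (faults so far: 6)
  Optimal total faults: 6

Answer: 7 7 6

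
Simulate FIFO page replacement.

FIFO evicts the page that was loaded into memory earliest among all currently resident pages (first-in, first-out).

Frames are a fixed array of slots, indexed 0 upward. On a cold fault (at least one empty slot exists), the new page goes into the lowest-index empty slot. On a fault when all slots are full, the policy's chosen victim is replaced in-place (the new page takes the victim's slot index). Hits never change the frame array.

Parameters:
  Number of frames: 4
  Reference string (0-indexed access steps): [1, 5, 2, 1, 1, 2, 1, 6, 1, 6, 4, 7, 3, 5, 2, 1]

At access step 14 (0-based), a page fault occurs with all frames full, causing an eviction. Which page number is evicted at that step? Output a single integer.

Answer: 4

Derivation:
Step 0: ref 1 -> FAULT, frames=[1,-,-,-]
Step 1: ref 5 -> FAULT, frames=[1,5,-,-]
Step 2: ref 2 -> FAULT, frames=[1,5,2,-]
Step 3: ref 1 -> HIT, frames=[1,5,2,-]
Step 4: ref 1 -> HIT, frames=[1,5,2,-]
Step 5: ref 2 -> HIT, frames=[1,5,2,-]
Step 6: ref 1 -> HIT, frames=[1,5,2,-]
Step 7: ref 6 -> FAULT, frames=[1,5,2,6]
Step 8: ref 1 -> HIT, frames=[1,5,2,6]
Step 9: ref 6 -> HIT, frames=[1,5,2,6]
Step 10: ref 4 -> FAULT, evict 1, frames=[4,5,2,6]
Step 11: ref 7 -> FAULT, evict 5, frames=[4,7,2,6]
Step 12: ref 3 -> FAULT, evict 2, frames=[4,7,3,6]
Step 13: ref 5 -> FAULT, evict 6, frames=[4,7,3,5]
Step 14: ref 2 -> FAULT, evict 4, frames=[2,7,3,5]
At step 14: evicted page 4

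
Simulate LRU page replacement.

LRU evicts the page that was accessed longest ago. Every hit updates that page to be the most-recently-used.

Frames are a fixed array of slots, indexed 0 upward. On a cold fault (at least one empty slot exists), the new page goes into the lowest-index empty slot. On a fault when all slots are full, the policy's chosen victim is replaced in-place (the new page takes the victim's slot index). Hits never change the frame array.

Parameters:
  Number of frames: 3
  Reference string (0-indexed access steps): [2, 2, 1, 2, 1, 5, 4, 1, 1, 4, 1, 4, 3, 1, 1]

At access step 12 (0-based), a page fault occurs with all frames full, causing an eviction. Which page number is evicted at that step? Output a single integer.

Answer: 5

Derivation:
Step 0: ref 2 -> FAULT, frames=[2,-,-]
Step 1: ref 2 -> HIT, frames=[2,-,-]
Step 2: ref 1 -> FAULT, frames=[2,1,-]
Step 3: ref 2 -> HIT, frames=[2,1,-]
Step 4: ref 1 -> HIT, frames=[2,1,-]
Step 5: ref 5 -> FAULT, frames=[2,1,5]
Step 6: ref 4 -> FAULT, evict 2, frames=[4,1,5]
Step 7: ref 1 -> HIT, frames=[4,1,5]
Step 8: ref 1 -> HIT, frames=[4,1,5]
Step 9: ref 4 -> HIT, frames=[4,1,5]
Step 10: ref 1 -> HIT, frames=[4,1,5]
Step 11: ref 4 -> HIT, frames=[4,1,5]
Step 12: ref 3 -> FAULT, evict 5, frames=[4,1,3]
At step 12: evicted page 5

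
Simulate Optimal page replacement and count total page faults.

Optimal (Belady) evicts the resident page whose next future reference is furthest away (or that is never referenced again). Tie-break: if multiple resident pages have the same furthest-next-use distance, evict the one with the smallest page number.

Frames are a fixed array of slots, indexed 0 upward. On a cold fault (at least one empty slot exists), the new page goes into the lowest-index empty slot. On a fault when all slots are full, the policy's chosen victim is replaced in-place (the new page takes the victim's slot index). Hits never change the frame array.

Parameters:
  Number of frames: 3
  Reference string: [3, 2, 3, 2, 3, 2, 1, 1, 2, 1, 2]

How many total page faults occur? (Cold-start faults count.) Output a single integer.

Step 0: ref 3 → FAULT, frames=[3,-,-]
Step 1: ref 2 → FAULT, frames=[3,2,-]
Step 2: ref 3 → HIT, frames=[3,2,-]
Step 3: ref 2 → HIT, frames=[3,2,-]
Step 4: ref 3 → HIT, frames=[3,2,-]
Step 5: ref 2 → HIT, frames=[3,2,-]
Step 6: ref 1 → FAULT, frames=[3,2,1]
Step 7: ref 1 → HIT, frames=[3,2,1]
Step 8: ref 2 → HIT, frames=[3,2,1]
Step 9: ref 1 → HIT, frames=[3,2,1]
Step 10: ref 2 → HIT, frames=[3,2,1]
Total faults: 3

Answer: 3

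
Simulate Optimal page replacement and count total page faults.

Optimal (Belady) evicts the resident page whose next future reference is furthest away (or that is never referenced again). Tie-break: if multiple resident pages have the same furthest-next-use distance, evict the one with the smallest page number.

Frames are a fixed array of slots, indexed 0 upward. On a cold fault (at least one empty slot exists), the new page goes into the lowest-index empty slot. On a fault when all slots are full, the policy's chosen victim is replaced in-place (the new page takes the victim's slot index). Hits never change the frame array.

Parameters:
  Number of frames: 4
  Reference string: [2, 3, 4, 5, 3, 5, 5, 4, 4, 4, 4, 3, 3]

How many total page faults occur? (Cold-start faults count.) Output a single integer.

Answer: 4

Derivation:
Step 0: ref 2 → FAULT, frames=[2,-,-,-]
Step 1: ref 3 → FAULT, frames=[2,3,-,-]
Step 2: ref 4 → FAULT, frames=[2,3,4,-]
Step 3: ref 5 → FAULT, frames=[2,3,4,5]
Step 4: ref 3 → HIT, frames=[2,3,4,5]
Step 5: ref 5 → HIT, frames=[2,3,4,5]
Step 6: ref 5 → HIT, frames=[2,3,4,5]
Step 7: ref 4 → HIT, frames=[2,3,4,5]
Step 8: ref 4 → HIT, frames=[2,3,4,5]
Step 9: ref 4 → HIT, frames=[2,3,4,5]
Step 10: ref 4 → HIT, frames=[2,3,4,5]
Step 11: ref 3 → HIT, frames=[2,3,4,5]
Step 12: ref 3 → HIT, frames=[2,3,4,5]
Total faults: 4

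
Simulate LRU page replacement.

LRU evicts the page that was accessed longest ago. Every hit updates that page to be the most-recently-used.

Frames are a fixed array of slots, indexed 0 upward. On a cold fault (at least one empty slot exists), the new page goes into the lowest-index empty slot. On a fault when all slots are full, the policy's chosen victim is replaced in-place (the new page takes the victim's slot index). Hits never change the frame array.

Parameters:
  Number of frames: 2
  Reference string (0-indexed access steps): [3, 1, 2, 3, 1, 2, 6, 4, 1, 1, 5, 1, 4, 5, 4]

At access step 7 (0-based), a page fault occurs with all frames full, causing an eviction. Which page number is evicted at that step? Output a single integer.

Step 0: ref 3 -> FAULT, frames=[3,-]
Step 1: ref 1 -> FAULT, frames=[3,1]
Step 2: ref 2 -> FAULT, evict 3, frames=[2,1]
Step 3: ref 3 -> FAULT, evict 1, frames=[2,3]
Step 4: ref 1 -> FAULT, evict 2, frames=[1,3]
Step 5: ref 2 -> FAULT, evict 3, frames=[1,2]
Step 6: ref 6 -> FAULT, evict 1, frames=[6,2]
Step 7: ref 4 -> FAULT, evict 2, frames=[6,4]
At step 7: evicted page 2

Answer: 2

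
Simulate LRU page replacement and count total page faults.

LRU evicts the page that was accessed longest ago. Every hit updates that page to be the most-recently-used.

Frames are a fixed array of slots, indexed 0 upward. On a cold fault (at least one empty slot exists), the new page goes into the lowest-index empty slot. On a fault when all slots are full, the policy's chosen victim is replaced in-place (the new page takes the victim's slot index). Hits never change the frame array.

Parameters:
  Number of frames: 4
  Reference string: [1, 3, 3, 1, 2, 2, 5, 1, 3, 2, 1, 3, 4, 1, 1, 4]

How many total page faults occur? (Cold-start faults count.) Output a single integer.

Step 0: ref 1 → FAULT, frames=[1,-,-,-]
Step 1: ref 3 → FAULT, frames=[1,3,-,-]
Step 2: ref 3 → HIT, frames=[1,3,-,-]
Step 3: ref 1 → HIT, frames=[1,3,-,-]
Step 4: ref 2 → FAULT, frames=[1,3,2,-]
Step 5: ref 2 → HIT, frames=[1,3,2,-]
Step 6: ref 5 → FAULT, frames=[1,3,2,5]
Step 7: ref 1 → HIT, frames=[1,3,2,5]
Step 8: ref 3 → HIT, frames=[1,3,2,5]
Step 9: ref 2 → HIT, frames=[1,3,2,5]
Step 10: ref 1 → HIT, frames=[1,3,2,5]
Step 11: ref 3 → HIT, frames=[1,3,2,5]
Step 12: ref 4 → FAULT (evict 5), frames=[1,3,2,4]
Step 13: ref 1 → HIT, frames=[1,3,2,4]
Step 14: ref 1 → HIT, frames=[1,3,2,4]
Step 15: ref 4 → HIT, frames=[1,3,2,4]
Total faults: 5

Answer: 5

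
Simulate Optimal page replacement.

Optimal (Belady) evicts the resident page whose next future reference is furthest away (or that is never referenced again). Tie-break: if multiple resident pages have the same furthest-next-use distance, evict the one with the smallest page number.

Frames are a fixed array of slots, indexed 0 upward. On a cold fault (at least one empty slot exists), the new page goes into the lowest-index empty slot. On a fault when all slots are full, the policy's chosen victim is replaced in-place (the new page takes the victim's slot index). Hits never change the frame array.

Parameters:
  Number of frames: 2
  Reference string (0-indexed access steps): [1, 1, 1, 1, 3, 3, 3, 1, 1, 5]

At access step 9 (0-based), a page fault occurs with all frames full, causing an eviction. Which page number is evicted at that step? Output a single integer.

Answer: 1

Derivation:
Step 0: ref 1 -> FAULT, frames=[1,-]
Step 1: ref 1 -> HIT, frames=[1,-]
Step 2: ref 1 -> HIT, frames=[1,-]
Step 3: ref 1 -> HIT, frames=[1,-]
Step 4: ref 3 -> FAULT, frames=[1,3]
Step 5: ref 3 -> HIT, frames=[1,3]
Step 6: ref 3 -> HIT, frames=[1,3]
Step 7: ref 1 -> HIT, frames=[1,3]
Step 8: ref 1 -> HIT, frames=[1,3]
Step 9: ref 5 -> FAULT, evict 1, frames=[5,3]
At step 9: evicted page 1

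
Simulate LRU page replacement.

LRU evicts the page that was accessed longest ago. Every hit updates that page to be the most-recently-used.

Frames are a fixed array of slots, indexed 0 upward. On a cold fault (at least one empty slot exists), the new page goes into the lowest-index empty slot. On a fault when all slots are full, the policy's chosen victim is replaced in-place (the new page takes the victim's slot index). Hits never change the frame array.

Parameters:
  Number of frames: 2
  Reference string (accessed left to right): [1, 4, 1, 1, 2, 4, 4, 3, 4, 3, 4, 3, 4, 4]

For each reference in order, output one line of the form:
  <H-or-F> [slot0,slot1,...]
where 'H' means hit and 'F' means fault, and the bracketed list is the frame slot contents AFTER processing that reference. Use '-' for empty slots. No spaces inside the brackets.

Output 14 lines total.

F [1,-]
F [1,4]
H [1,4]
H [1,4]
F [1,2]
F [4,2]
H [4,2]
F [4,3]
H [4,3]
H [4,3]
H [4,3]
H [4,3]
H [4,3]
H [4,3]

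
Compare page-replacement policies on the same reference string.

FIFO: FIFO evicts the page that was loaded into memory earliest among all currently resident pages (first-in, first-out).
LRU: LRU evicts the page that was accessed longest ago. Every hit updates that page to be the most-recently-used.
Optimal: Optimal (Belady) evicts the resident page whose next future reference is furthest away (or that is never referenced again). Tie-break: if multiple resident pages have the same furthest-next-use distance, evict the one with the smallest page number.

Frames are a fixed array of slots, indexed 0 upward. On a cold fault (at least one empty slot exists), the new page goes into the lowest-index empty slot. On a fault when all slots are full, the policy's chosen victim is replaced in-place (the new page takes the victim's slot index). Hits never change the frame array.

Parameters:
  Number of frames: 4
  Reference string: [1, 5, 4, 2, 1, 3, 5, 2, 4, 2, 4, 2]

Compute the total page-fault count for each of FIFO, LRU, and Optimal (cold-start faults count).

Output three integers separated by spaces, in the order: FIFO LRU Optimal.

--- FIFO ---
  step 0: ref 1 -> FAULT, frames=[1,-,-,-] (faults so far: 1)
  step 1: ref 5 -> FAULT, frames=[1,5,-,-] (faults so far: 2)
  step 2: ref 4 -> FAULT, frames=[1,5,4,-] (faults so far: 3)
  step 3: ref 2 -> FAULT, frames=[1,5,4,2] (faults so far: 4)
  step 4: ref 1 -> HIT, frames=[1,5,4,2] (faults so far: 4)
  step 5: ref 3 -> FAULT, evict 1, frames=[3,5,4,2] (faults so far: 5)
  step 6: ref 5 -> HIT, frames=[3,5,4,2] (faults so far: 5)
  step 7: ref 2 -> HIT, frames=[3,5,4,2] (faults so far: 5)
  step 8: ref 4 -> HIT, frames=[3,5,4,2] (faults so far: 5)
  step 9: ref 2 -> HIT, frames=[3,5,4,2] (faults so far: 5)
  step 10: ref 4 -> HIT, frames=[3,5,4,2] (faults so far: 5)
  step 11: ref 2 -> HIT, frames=[3,5,4,2] (faults so far: 5)
  FIFO total faults: 5
--- LRU ---
  step 0: ref 1 -> FAULT, frames=[1,-,-,-] (faults so far: 1)
  step 1: ref 5 -> FAULT, frames=[1,5,-,-] (faults so far: 2)
  step 2: ref 4 -> FAULT, frames=[1,5,4,-] (faults so far: 3)
  step 3: ref 2 -> FAULT, frames=[1,5,4,2] (faults so far: 4)
  step 4: ref 1 -> HIT, frames=[1,5,4,2] (faults so far: 4)
  step 5: ref 3 -> FAULT, evict 5, frames=[1,3,4,2] (faults so far: 5)
  step 6: ref 5 -> FAULT, evict 4, frames=[1,3,5,2] (faults so far: 6)
  step 7: ref 2 -> HIT, frames=[1,3,5,2] (faults so far: 6)
  step 8: ref 4 -> FAULT, evict 1, frames=[4,3,5,2] (faults so far: 7)
  step 9: ref 2 -> HIT, frames=[4,3,5,2] (faults so far: 7)
  step 10: ref 4 -> HIT, frames=[4,3,5,2] (faults so far: 7)
  step 11: ref 2 -> HIT, frames=[4,3,5,2] (faults so far: 7)
  LRU total faults: 7
--- Optimal ---
  step 0: ref 1 -> FAULT, frames=[1,-,-,-] (faults so far: 1)
  step 1: ref 5 -> FAULT, frames=[1,5,-,-] (faults so far: 2)
  step 2: ref 4 -> FAULT, frames=[1,5,4,-] (faults so far: 3)
  step 3: ref 2 -> FAULT, frames=[1,5,4,2] (faults so far: 4)
  step 4: ref 1 -> HIT, frames=[1,5,4,2] (faults so far: 4)
  step 5: ref 3 -> FAULT, evict 1, frames=[3,5,4,2] (faults so far: 5)
  step 6: ref 5 -> HIT, frames=[3,5,4,2] (faults so far: 5)
  step 7: ref 2 -> HIT, frames=[3,5,4,2] (faults so far: 5)
  step 8: ref 4 -> HIT, frames=[3,5,4,2] (faults so far: 5)
  step 9: ref 2 -> HIT, frames=[3,5,4,2] (faults so far: 5)
  step 10: ref 4 -> HIT, frames=[3,5,4,2] (faults so far: 5)
  step 11: ref 2 -> HIT, frames=[3,5,4,2] (faults so far: 5)
  Optimal total faults: 5

Answer: 5 7 5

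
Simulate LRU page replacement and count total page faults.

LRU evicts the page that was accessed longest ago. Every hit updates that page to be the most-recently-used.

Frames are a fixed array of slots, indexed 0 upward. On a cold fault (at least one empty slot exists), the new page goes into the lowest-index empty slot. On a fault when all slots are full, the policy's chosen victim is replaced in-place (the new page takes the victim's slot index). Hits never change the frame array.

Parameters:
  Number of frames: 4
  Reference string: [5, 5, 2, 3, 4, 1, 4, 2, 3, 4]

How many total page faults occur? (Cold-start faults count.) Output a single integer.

Step 0: ref 5 → FAULT, frames=[5,-,-,-]
Step 1: ref 5 → HIT, frames=[5,-,-,-]
Step 2: ref 2 → FAULT, frames=[5,2,-,-]
Step 3: ref 3 → FAULT, frames=[5,2,3,-]
Step 4: ref 4 → FAULT, frames=[5,2,3,4]
Step 5: ref 1 → FAULT (evict 5), frames=[1,2,3,4]
Step 6: ref 4 → HIT, frames=[1,2,3,4]
Step 7: ref 2 → HIT, frames=[1,2,3,4]
Step 8: ref 3 → HIT, frames=[1,2,3,4]
Step 9: ref 4 → HIT, frames=[1,2,3,4]
Total faults: 5

Answer: 5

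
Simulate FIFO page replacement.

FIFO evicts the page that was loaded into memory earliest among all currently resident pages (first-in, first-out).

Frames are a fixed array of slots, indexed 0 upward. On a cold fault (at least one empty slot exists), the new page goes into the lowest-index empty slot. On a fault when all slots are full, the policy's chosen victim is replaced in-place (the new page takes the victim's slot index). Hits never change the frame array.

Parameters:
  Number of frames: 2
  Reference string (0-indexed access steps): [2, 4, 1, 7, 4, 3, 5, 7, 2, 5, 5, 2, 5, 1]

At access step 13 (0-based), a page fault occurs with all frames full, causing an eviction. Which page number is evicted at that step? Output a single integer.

Step 0: ref 2 -> FAULT, frames=[2,-]
Step 1: ref 4 -> FAULT, frames=[2,4]
Step 2: ref 1 -> FAULT, evict 2, frames=[1,4]
Step 3: ref 7 -> FAULT, evict 4, frames=[1,7]
Step 4: ref 4 -> FAULT, evict 1, frames=[4,7]
Step 5: ref 3 -> FAULT, evict 7, frames=[4,3]
Step 6: ref 5 -> FAULT, evict 4, frames=[5,3]
Step 7: ref 7 -> FAULT, evict 3, frames=[5,7]
Step 8: ref 2 -> FAULT, evict 5, frames=[2,7]
Step 9: ref 5 -> FAULT, evict 7, frames=[2,5]
Step 10: ref 5 -> HIT, frames=[2,5]
Step 11: ref 2 -> HIT, frames=[2,5]
Step 12: ref 5 -> HIT, frames=[2,5]
Step 13: ref 1 -> FAULT, evict 2, frames=[1,5]
At step 13: evicted page 2

Answer: 2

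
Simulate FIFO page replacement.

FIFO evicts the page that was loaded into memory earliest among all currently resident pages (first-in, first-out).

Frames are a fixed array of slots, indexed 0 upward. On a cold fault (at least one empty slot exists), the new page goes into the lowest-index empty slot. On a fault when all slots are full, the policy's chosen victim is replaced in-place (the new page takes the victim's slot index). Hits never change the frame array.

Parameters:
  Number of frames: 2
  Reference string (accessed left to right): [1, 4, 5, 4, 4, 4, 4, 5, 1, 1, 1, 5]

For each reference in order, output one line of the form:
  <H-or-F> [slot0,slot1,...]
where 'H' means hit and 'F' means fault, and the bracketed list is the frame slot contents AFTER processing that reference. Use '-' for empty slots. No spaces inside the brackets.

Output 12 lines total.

F [1,-]
F [1,4]
F [5,4]
H [5,4]
H [5,4]
H [5,4]
H [5,4]
H [5,4]
F [5,1]
H [5,1]
H [5,1]
H [5,1]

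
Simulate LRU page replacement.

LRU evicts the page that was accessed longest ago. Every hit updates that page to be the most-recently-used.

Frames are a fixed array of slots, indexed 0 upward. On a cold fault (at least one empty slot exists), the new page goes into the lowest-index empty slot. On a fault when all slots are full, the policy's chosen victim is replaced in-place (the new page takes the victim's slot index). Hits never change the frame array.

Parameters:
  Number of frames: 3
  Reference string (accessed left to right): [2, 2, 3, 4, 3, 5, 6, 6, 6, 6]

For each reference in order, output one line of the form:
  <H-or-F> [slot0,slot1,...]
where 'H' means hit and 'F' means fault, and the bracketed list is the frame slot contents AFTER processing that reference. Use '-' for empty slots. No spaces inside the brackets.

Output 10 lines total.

F [2,-,-]
H [2,-,-]
F [2,3,-]
F [2,3,4]
H [2,3,4]
F [5,3,4]
F [5,3,6]
H [5,3,6]
H [5,3,6]
H [5,3,6]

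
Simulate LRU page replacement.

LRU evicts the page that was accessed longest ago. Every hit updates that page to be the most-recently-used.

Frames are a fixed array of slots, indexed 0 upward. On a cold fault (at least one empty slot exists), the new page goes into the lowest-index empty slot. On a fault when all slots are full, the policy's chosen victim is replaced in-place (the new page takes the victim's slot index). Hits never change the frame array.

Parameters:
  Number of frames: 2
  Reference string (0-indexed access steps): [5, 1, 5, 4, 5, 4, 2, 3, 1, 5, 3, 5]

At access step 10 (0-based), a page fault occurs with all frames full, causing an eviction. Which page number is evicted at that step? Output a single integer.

Answer: 1

Derivation:
Step 0: ref 5 -> FAULT, frames=[5,-]
Step 1: ref 1 -> FAULT, frames=[5,1]
Step 2: ref 5 -> HIT, frames=[5,1]
Step 3: ref 4 -> FAULT, evict 1, frames=[5,4]
Step 4: ref 5 -> HIT, frames=[5,4]
Step 5: ref 4 -> HIT, frames=[5,4]
Step 6: ref 2 -> FAULT, evict 5, frames=[2,4]
Step 7: ref 3 -> FAULT, evict 4, frames=[2,3]
Step 8: ref 1 -> FAULT, evict 2, frames=[1,3]
Step 9: ref 5 -> FAULT, evict 3, frames=[1,5]
Step 10: ref 3 -> FAULT, evict 1, frames=[3,5]
At step 10: evicted page 1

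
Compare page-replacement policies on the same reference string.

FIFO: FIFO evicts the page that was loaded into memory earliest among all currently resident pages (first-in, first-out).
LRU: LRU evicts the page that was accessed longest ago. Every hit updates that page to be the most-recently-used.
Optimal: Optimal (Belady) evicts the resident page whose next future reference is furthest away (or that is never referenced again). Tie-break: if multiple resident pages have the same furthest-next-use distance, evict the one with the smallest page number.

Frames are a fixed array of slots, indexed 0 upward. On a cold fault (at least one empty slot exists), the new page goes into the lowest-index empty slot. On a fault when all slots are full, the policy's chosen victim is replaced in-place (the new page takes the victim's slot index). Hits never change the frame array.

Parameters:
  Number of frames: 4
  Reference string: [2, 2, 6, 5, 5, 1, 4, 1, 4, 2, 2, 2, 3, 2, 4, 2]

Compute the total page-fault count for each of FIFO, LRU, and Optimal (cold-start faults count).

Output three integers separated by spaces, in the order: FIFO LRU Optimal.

Answer: 7 7 6

Derivation:
--- FIFO ---
  step 0: ref 2 -> FAULT, frames=[2,-,-,-] (faults so far: 1)
  step 1: ref 2 -> HIT, frames=[2,-,-,-] (faults so far: 1)
  step 2: ref 6 -> FAULT, frames=[2,6,-,-] (faults so far: 2)
  step 3: ref 5 -> FAULT, frames=[2,6,5,-] (faults so far: 3)
  step 4: ref 5 -> HIT, frames=[2,6,5,-] (faults so far: 3)
  step 5: ref 1 -> FAULT, frames=[2,6,5,1] (faults so far: 4)
  step 6: ref 4 -> FAULT, evict 2, frames=[4,6,5,1] (faults so far: 5)
  step 7: ref 1 -> HIT, frames=[4,6,5,1] (faults so far: 5)
  step 8: ref 4 -> HIT, frames=[4,6,5,1] (faults so far: 5)
  step 9: ref 2 -> FAULT, evict 6, frames=[4,2,5,1] (faults so far: 6)
  step 10: ref 2 -> HIT, frames=[4,2,5,1] (faults so far: 6)
  step 11: ref 2 -> HIT, frames=[4,2,5,1] (faults so far: 6)
  step 12: ref 3 -> FAULT, evict 5, frames=[4,2,3,1] (faults so far: 7)
  step 13: ref 2 -> HIT, frames=[4,2,3,1] (faults so far: 7)
  step 14: ref 4 -> HIT, frames=[4,2,3,1] (faults so far: 7)
  step 15: ref 2 -> HIT, frames=[4,2,3,1] (faults so far: 7)
  FIFO total faults: 7
--- LRU ---
  step 0: ref 2 -> FAULT, frames=[2,-,-,-] (faults so far: 1)
  step 1: ref 2 -> HIT, frames=[2,-,-,-] (faults so far: 1)
  step 2: ref 6 -> FAULT, frames=[2,6,-,-] (faults so far: 2)
  step 3: ref 5 -> FAULT, frames=[2,6,5,-] (faults so far: 3)
  step 4: ref 5 -> HIT, frames=[2,6,5,-] (faults so far: 3)
  step 5: ref 1 -> FAULT, frames=[2,6,5,1] (faults so far: 4)
  step 6: ref 4 -> FAULT, evict 2, frames=[4,6,5,1] (faults so far: 5)
  step 7: ref 1 -> HIT, frames=[4,6,5,1] (faults so far: 5)
  step 8: ref 4 -> HIT, frames=[4,6,5,1] (faults so far: 5)
  step 9: ref 2 -> FAULT, evict 6, frames=[4,2,5,1] (faults so far: 6)
  step 10: ref 2 -> HIT, frames=[4,2,5,1] (faults so far: 6)
  step 11: ref 2 -> HIT, frames=[4,2,5,1] (faults so far: 6)
  step 12: ref 3 -> FAULT, evict 5, frames=[4,2,3,1] (faults so far: 7)
  step 13: ref 2 -> HIT, frames=[4,2,3,1] (faults so far: 7)
  step 14: ref 4 -> HIT, frames=[4,2,3,1] (faults so far: 7)
  step 15: ref 2 -> HIT, frames=[4,2,3,1] (faults so far: 7)
  LRU total faults: 7
--- Optimal ---
  step 0: ref 2 -> FAULT, frames=[2,-,-,-] (faults so far: 1)
  step 1: ref 2 -> HIT, frames=[2,-,-,-] (faults so far: 1)
  step 2: ref 6 -> FAULT, frames=[2,6,-,-] (faults so far: 2)
  step 3: ref 5 -> FAULT, frames=[2,6,5,-] (faults so far: 3)
  step 4: ref 5 -> HIT, frames=[2,6,5,-] (faults so far: 3)
  step 5: ref 1 -> FAULT, frames=[2,6,5,1] (faults so far: 4)
  step 6: ref 4 -> FAULT, evict 5, frames=[2,6,4,1] (faults so far: 5)
  step 7: ref 1 -> HIT, frames=[2,6,4,1] (faults so far: 5)
  step 8: ref 4 -> HIT, frames=[2,6,4,1] (faults so far: 5)
  step 9: ref 2 -> HIT, frames=[2,6,4,1] (faults so far: 5)
  step 10: ref 2 -> HIT, frames=[2,6,4,1] (faults so far: 5)
  step 11: ref 2 -> HIT, frames=[2,6,4,1] (faults so far: 5)
  step 12: ref 3 -> FAULT, evict 1, frames=[2,6,4,3] (faults so far: 6)
  step 13: ref 2 -> HIT, frames=[2,6,4,3] (faults so far: 6)
  step 14: ref 4 -> HIT, frames=[2,6,4,3] (faults so far: 6)
  step 15: ref 2 -> HIT, frames=[2,6,4,3] (faults so far: 6)
  Optimal total faults: 6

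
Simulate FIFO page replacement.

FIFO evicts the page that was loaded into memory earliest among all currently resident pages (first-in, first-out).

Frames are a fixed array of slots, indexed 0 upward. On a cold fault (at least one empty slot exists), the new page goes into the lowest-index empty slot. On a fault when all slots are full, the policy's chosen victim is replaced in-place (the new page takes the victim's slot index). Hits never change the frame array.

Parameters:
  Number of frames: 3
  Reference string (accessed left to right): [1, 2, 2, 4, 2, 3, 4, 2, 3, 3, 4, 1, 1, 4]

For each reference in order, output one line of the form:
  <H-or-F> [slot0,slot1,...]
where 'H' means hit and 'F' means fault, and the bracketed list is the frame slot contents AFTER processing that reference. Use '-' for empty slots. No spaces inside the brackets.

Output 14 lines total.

F [1,-,-]
F [1,2,-]
H [1,2,-]
F [1,2,4]
H [1,2,4]
F [3,2,4]
H [3,2,4]
H [3,2,4]
H [3,2,4]
H [3,2,4]
H [3,2,4]
F [3,1,4]
H [3,1,4]
H [3,1,4]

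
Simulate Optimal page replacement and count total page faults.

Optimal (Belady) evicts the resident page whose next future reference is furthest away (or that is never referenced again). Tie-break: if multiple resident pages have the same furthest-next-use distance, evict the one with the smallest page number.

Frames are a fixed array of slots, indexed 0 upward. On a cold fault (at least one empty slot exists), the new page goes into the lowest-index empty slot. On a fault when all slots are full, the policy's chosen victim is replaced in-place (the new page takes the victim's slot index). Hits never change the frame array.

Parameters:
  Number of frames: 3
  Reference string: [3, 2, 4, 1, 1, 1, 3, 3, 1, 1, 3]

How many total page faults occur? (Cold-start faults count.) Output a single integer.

Step 0: ref 3 → FAULT, frames=[3,-,-]
Step 1: ref 2 → FAULT, frames=[3,2,-]
Step 2: ref 4 → FAULT, frames=[3,2,4]
Step 3: ref 1 → FAULT (evict 2), frames=[3,1,4]
Step 4: ref 1 → HIT, frames=[3,1,4]
Step 5: ref 1 → HIT, frames=[3,1,4]
Step 6: ref 3 → HIT, frames=[3,1,4]
Step 7: ref 3 → HIT, frames=[3,1,4]
Step 8: ref 1 → HIT, frames=[3,1,4]
Step 9: ref 1 → HIT, frames=[3,1,4]
Step 10: ref 3 → HIT, frames=[3,1,4]
Total faults: 4

Answer: 4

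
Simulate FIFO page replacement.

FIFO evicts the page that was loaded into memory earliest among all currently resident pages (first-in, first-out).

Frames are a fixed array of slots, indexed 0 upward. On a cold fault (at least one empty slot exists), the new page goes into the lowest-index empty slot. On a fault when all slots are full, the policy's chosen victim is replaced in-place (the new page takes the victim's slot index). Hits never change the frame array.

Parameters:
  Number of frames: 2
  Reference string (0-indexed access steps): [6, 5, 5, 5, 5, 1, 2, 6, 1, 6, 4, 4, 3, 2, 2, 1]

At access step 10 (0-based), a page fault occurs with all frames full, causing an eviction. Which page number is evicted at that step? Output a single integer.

Answer: 6

Derivation:
Step 0: ref 6 -> FAULT, frames=[6,-]
Step 1: ref 5 -> FAULT, frames=[6,5]
Step 2: ref 5 -> HIT, frames=[6,5]
Step 3: ref 5 -> HIT, frames=[6,5]
Step 4: ref 5 -> HIT, frames=[6,5]
Step 5: ref 1 -> FAULT, evict 6, frames=[1,5]
Step 6: ref 2 -> FAULT, evict 5, frames=[1,2]
Step 7: ref 6 -> FAULT, evict 1, frames=[6,2]
Step 8: ref 1 -> FAULT, evict 2, frames=[6,1]
Step 9: ref 6 -> HIT, frames=[6,1]
Step 10: ref 4 -> FAULT, evict 6, frames=[4,1]
At step 10: evicted page 6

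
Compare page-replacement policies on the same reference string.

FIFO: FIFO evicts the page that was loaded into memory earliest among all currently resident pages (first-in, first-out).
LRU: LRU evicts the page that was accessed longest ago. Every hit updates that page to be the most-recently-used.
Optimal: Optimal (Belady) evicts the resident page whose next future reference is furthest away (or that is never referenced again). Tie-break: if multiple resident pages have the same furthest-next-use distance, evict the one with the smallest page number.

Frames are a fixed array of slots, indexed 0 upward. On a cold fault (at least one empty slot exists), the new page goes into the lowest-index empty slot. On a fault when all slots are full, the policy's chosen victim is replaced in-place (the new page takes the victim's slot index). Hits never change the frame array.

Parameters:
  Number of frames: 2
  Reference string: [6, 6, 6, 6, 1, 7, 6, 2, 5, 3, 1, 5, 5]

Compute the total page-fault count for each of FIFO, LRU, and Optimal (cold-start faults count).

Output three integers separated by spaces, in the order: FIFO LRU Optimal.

Answer: 9 9 7

Derivation:
--- FIFO ---
  step 0: ref 6 -> FAULT, frames=[6,-] (faults so far: 1)
  step 1: ref 6 -> HIT, frames=[6,-] (faults so far: 1)
  step 2: ref 6 -> HIT, frames=[6,-] (faults so far: 1)
  step 3: ref 6 -> HIT, frames=[6,-] (faults so far: 1)
  step 4: ref 1 -> FAULT, frames=[6,1] (faults so far: 2)
  step 5: ref 7 -> FAULT, evict 6, frames=[7,1] (faults so far: 3)
  step 6: ref 6 -> FAULT, evict 1, frames=[7,6] (faults so far: 4)
  step 7: ref 2 -> FAULT, evict 7, frames=[2,6] (faults so far: 5)
  step 8: ref 5 -> FAULT, evict 6, frames=[2,5] (faults so far: 6)
  step 9: ref 3 -> FAULT, evict 2, frames=[3,5] (faults so far: 7)
  step 10: ref 1 -> FAULT, evict 5, frames=[3,1] (faults so far: 8)
  step 11: ref 5 -> FAULT, evict 3, frames=[5,1] (faults so far: 9)
  step 12: ref 5 -> HIT, frames=[5,1] (faults so far: 9)
  FIFO total faults: 9
--- LRU ---
  step 0: ref 6 -> FAULT, frames=[6,-] (faults so far: 1)
  step 1: ref 6 -> HIT, frames=[6,-] (faults so far: 1)
  step 2: ref 6 -> HIT, frames=[6,-] (faults so far: 1)
  step 3: ref 6 -> HIT, frames=[6,-] (faults so far: 1)
  step 4: ref 1 -> FAULT, frames=[6,1] (faults so far: 2)
  step 5: ref 7 -> FAULT, evict 6, frames=[7,1] (faults so far: 3)
  step 6: ref 6 -> FAULT, evict 1, frames=[7,6] (faults so far: 4)
  step 7: ref 2 -> FAULT, evict 7, frames=[2,6] (faults so far: 5)
  step 8: ref 5 -> FAULT, evict 6, frames=[2,5] (faults so far: 6)
  step 9: ref 3 -> FAULT, evict 2, frames=[3,5] (faults so far: 7)
  step 10: ref 1 -> FAULT, evict 5, frames=[3,1] (faults so far: 8)
  step 11: ref 5 -> FAULT, evict 3, frames=[5,1] (faults so far: 9)
  step 12: ref 5 -> HIT, frames=[5,1] (faults so far: 9)
  LRU total faults: 9
--- Optimal ---
  step 0: ref 6 -> FAULT, frames=[6,-] (faults so far: 1)
  step 1: ref 6 -> HIT, frames=[6,-] (faults so far: 1)
  step 2: ref 6 -> HIT, frames=[6,-] (faults so far: 1)
  step 3: ref 6 -> HIT, frames=[6,-] (faults so far: 1)
  step 4: ref 1 -> FAULT, frames=[6,1] (faults so far: 2)
  step 5: ref 7 -> FAULT, evict 1, frames=[6,7] (faults so far: 3)
  step 6: ref 6 -> HIT, frames=[6,7] (faults so far: 3)
  step 7: ref 2 -> FAULT, evict 6, frames=[2,7] (faults so far: 4)
  step 8: ref 5 -> FAULT, evict 2, frames=[5,7] (faults so far: 5)
  step 9: ref 3 -> FAULT, evict 7, frames=[5,3] (faults so far: 6)
  step 10: ref 1 -> FAULT, evict 3, frames=[5,1] (faults so far: 7)
  step 11: ref 5 -> HIT, frames=[5,1] (faults so far: 7)
  step 12: ref 5 -> HIT, frames=[5,1] (faults so far: 7)
  Optimal total faults: 7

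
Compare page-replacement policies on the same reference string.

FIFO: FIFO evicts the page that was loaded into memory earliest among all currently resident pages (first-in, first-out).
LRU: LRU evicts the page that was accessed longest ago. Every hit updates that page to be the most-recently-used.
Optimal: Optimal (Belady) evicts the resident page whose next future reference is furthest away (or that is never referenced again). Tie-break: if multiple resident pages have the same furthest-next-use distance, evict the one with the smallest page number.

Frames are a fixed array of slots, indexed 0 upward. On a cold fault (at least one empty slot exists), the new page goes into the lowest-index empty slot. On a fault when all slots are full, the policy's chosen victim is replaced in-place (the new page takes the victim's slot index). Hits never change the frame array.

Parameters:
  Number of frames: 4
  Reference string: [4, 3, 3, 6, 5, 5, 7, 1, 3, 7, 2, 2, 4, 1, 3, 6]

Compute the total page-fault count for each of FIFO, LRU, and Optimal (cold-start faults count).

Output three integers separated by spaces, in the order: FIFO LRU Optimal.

--- FIFO ---
  step 0: ref 4 -> FAULT, frames=[4,-,-,-] (faults so far: 1)
  step 1: ref 3 -> FAULT, frames=[4,3,-,-] (faults so far: 2)
  step 2: ref 3 -> HIT, frames=[4,3,-,-] (faults so far: 2)
  step 3: ref 6 -> FAULT, frames=[4,3,6,-] (faults so far: 3)
  step 4: ref 5 -> FAULT, frames=[4,3,6,5] (faults so far: 4)
  step 5: ref 5 -> HIT, frames=[4,3,6,5] (faults so far: 4)
  step 6: ref 7 -> FAULT, evict 4, frames=[7,3,6,5] (faults so far: 5)
  step 7: ref 1 -> FAULT, evict 3, frames=[7,1,6,5] (faults so far: 6)
  step 8: ref 3 -> FAULT, evict 6, frames=[7,1,3,5] (faults so far: 7)
  step 9: ref 7 -> HIT, frames=[7,1,3,5] (faults so far: 7)
  step 10: ref 2 -> FAULT, evict 5, frames=[7,1,3,2] (faults so far: 8)
  step 11: ref 2 -> HIT, frames=[7,1,3,2] (faults so far: 8)
  step 12: ref 4 -> FAULT, evict 7, frames=[4,1,3,2] (faults so far: 9)
  step 13: ref 1 -> HIT, frames=[4,1,3,2] (faults so far: 9)
  step 14: ref 3 -> HIT, frames=[4,1,3,2] (faults so far: 9)
  step 15: ref 6 -> FAULT, evict 1, frames=[4,6,3,2] (faults so far: 10)
  FIFO total faults: 10
--- LRU ---
  step 0: ref 4 -> FAULT, frames=[4,-,-,-] (faults so far: 1)
  step 1: ref 3 -> FAULT, frames=[4,3,-,-] (faults so far: 2)
  step 2: ref 3 -> HIT, frames=[4,3,-,-] (faults so far: 2)
  step 3: ref 6 -> FAULT, frames=[4,3,6,-] (faults so far: 3)
  step 4: ref 5 -> FAULT, frames=[4,3,6,5] (faults so far: 4)
  step 5: ref 5 -> HIT, frames=[4,3,6,5] (faults so far: 4)
  step 6: ref 7 -> FAULT, evict 4, frames=[7,3,6,5] (faults so far: 5)
  step 7: ref 1 -> FAULT, evict 3, frames=[7,1,6,5] (faults so far: 6)
  step 8: ref 3 -> FAULT, evict 6, frames=[7,1,3,5] (faults so far: 7)
  step 9: ref 7 -> HIT, frames=[7,1,3,5] (faults so far: 7)
  step 10: ref 2 -> FAULT, evict 5, frames=[7,1,3,2] (faults so far: 8)
  step 11: ref 2 -> HIT, frames=[7,1,3,2] (faults so far: 8)
  step 12: ref 4 -> FAULT, evict 1, frames=[7,4,3,2] (faults so far: 9)
  step 13: ref 1 -> FAULT, evict 3, frames=[7,4,1,2] (faults so far: 10)
  step 14: ref 3 -> FAULT, evict 7, frames=[3,4,1,2] (faults so far: 11)
  step 15: ref 6 -> FAULT, evict 2, frames=[3,4,1,6] (faults so far: 12)
  LRU total faults: 12
--- Optimal ---
  step 0: ref 4 -> FAULT, frames=[4,-,-,-] (faults so far: 1)
  step 1: ref 3 -> FAULT, frames=[4,3,-,-] (faults so far: 2)
  step 2: ref 3 -> HIT, frames=[4,3,-,-] (faults so far: 2)
  step 3: ref 6 -> FAULT, frames=[4,3,6,-] (faults so far: 3)
  step 4: ref 5 -> FAULT, frames=[4,3,6,5] (faults so far: 4)
  step 5: ref 5 -> HIT, frames=[4,3,6,5] (faults so far: 4)
  step 6: ref 7 -> FAULT, evict 5, frames=[4,3,6,7] (faults so far: 5)
  step 7: ref 1 -> FAULT, evict 6, frames=[4,3,1,7] (faults so far: 6)
  step 8: ref 3 -> HIT, frames=[4,3,1,7] (faults so far: 6)
  step 9: ref 7 -> HIT, frames=[4,3,1,7] (faults so far: 6)
  step 10: ref 2 -> FAULT, evict 7, frames=[4,3,1,2] (faults so far: 7)
  step 11: ref 2 -> HIT, frames=[4,3,1,2] (faults so far: 7)
  step 12: ref 4 -> HIT, frames=[4,3,1,2] (faults so far: 7)
  step 13: ref 1 -> HIT, frames=[4,3,1,2] (faults so far: 7)
  step 14: ref 3 -> HIT, frames=[4,3,1,2] (faults so far: 7)
  step 15: ref 6 -> FAULT, evict 1, frames=[4,3,6,2] (faults so far: 8)
  Optimal total faults: 8

Answer: 10 12 8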